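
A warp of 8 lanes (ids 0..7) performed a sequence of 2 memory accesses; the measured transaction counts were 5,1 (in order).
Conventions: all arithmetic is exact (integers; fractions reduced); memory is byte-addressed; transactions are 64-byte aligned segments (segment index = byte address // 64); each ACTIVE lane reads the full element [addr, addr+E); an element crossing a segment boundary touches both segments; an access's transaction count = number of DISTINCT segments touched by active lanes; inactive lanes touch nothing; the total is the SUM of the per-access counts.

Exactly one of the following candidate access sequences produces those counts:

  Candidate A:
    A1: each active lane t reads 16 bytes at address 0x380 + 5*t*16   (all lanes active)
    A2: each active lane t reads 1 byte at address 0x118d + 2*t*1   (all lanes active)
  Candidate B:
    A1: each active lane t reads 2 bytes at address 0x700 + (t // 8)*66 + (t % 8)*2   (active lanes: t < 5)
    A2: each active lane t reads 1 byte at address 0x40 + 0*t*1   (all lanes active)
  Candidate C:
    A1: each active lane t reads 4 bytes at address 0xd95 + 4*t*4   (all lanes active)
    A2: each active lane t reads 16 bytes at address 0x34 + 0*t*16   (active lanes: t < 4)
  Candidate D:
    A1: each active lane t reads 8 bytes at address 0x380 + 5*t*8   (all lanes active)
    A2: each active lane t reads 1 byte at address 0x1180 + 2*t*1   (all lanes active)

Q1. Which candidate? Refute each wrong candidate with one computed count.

A: A1 gives 8 transactions, not 5
B: A1 gives 1 transaction, not 5
C: A1 gives 3 transactions, not 5
D: all counts match (5,1)

Answer: D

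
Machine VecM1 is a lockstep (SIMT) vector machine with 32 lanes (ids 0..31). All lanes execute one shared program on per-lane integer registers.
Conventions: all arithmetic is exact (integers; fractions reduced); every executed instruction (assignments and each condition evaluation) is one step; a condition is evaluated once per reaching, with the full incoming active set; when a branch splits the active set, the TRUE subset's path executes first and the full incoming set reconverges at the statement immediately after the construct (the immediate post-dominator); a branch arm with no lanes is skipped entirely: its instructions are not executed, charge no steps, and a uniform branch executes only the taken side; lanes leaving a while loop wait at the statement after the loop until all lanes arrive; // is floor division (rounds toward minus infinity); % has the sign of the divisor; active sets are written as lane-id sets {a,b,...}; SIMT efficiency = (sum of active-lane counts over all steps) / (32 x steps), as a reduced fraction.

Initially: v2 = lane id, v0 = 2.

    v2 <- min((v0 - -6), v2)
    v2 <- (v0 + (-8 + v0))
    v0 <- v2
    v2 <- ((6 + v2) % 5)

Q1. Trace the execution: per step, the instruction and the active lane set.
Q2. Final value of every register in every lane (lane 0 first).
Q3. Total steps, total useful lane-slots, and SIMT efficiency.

step 0: v2 <- min((v0 - -6), v2)     {0,1,2,3,4,5,6,7,8,9,10,11,12,13,14,15,16,17,18,19,20,21,22,23,24,25,26,27,28,29,30,31}
step 1: v2 <- (v0 + (-8 + v0))       {0,1,2,3,4,5,6,7,8,9,10,11,12,13,14,15,16,17,18,19,20,21,22,23,24,25,26,27,28,29,30,31}
step 2: v0 <- v2                     {0,1,2,3,4,5,6,7,8,9,10,11,12,13,14,15,16,17,18,19,20,21,22,23,24,25,26,27,28,29,30,31}
step 3: v2 <- ((6 + v2) % 5)         {0,1,2,3,4,5,6,7,8,9,10,11,12,13,14,15,16,17,18,19,20,21,22,23,24,25,26,27,28,29,30,31}

Answer: 4 steps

v2: 2,2,2,2,2,2,2,2,2,2,2,2,2,2,2,2,2,2,2,2,2,2,2,2,2,2,2,2,2,2,2,2
v0: -4,-4,-4,-4,-4,-4,-4,-4,-4,-4,-4,-4,-4,-4,-4,-4,-4,-4,-4,-4,-4,-4,-4,-4,-4,-4,-4,-4,-4,-4,-4,-4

steps = 4; useful = 128; efficiency = 128/128 = 1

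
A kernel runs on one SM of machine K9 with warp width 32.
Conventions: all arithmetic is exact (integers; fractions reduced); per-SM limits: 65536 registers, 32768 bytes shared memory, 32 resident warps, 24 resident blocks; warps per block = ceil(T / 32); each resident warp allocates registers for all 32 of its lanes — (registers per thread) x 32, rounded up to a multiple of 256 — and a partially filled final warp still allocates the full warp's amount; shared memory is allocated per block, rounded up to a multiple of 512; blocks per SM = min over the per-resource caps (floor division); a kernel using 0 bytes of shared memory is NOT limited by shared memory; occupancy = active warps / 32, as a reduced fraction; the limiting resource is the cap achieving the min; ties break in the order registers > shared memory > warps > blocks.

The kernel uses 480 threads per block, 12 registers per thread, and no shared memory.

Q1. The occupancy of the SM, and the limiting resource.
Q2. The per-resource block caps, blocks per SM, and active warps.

Answer: occupancy 15/16, limited by warps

registers: 8 blocks
shared memory: no limit (kernel uses none)
warps: 2 blocks
blocks: 24 blocks

Answer: 2 blocks, 30 active warps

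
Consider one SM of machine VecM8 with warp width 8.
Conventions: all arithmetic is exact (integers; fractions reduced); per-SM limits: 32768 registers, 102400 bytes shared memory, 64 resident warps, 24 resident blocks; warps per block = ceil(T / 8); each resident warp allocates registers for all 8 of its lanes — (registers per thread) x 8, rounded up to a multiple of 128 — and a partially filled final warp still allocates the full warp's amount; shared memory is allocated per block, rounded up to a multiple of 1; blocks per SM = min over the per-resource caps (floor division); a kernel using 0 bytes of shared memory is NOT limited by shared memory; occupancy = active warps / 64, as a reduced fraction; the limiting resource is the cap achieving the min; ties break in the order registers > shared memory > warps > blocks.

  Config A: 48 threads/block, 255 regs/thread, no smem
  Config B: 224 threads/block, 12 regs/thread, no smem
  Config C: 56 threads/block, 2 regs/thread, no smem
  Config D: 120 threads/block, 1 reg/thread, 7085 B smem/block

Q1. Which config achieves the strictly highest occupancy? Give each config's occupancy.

occupancies: A 3/16, B 7/8, C 63/64, D 15/16

Answer: C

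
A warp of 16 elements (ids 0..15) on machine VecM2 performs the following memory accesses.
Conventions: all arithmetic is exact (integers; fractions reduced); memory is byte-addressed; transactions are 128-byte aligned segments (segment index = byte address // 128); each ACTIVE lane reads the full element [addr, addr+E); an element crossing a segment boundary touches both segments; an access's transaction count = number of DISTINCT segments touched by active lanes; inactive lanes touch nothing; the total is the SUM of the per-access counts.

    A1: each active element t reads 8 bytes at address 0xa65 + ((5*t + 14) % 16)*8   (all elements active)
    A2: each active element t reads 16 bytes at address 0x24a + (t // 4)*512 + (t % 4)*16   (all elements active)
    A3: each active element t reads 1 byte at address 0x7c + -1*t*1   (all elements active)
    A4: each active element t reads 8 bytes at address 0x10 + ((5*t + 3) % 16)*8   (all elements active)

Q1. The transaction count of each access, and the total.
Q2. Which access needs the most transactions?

A1: 2 transactions
A2: 8 transactions
A3: 1 transaction
A4: 2 transactions

Answer: 2,8,1,2; total 13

Answer: A2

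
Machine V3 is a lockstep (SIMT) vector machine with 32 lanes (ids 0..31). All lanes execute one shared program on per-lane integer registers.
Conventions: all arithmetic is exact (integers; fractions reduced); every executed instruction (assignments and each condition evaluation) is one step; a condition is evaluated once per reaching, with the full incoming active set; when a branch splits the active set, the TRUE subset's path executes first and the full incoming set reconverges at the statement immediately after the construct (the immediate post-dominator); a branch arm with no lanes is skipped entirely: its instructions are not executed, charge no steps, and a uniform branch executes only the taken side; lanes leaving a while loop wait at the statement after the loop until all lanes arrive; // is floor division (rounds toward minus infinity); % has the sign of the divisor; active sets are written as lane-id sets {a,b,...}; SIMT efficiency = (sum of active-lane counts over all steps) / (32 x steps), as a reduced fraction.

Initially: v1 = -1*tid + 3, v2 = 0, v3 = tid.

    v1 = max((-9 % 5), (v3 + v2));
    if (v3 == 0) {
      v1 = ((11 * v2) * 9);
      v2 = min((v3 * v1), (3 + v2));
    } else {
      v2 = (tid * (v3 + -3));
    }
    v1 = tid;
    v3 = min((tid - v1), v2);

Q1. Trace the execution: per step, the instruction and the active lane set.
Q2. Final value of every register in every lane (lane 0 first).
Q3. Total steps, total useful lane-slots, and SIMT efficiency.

step 0: v1 <- max((-9 % 5), (v3 + v2)) {0,1,2,3,4,5,6,7,8,9,10,11,12,13,14,15,16,17,18,19,20,21,22,23,24,25,26,27,28,29,30,31}
step 1: eval (v3 == 0)               {0,1,2,3,4,5,6,7,8,9,10,11,12,13,14,15,16,17,18,19,20,21,22,23,24,25,26,27,28,29,30,31}
step 2: v1 <- ((11 * v2) * 9)        {0}
step 3: v2 <- min((v3 * v1), (3 + v2)) {0}
step 4: v2 <- (tid * (v3 + -3))      {1,2,3,4,5,6,7,8,9,10,11,12,13,14,15,16,17,18,19,20,21,22,23,24,25,26,27,28,29,30,31}
step 5: v1 <- tid                    {0,1,2,3,4,5,6,7,8,9,10,11,12,13,14,15,16,17,18,19,20,21,22,23,24,25,26,27,28,29,30,31}
step 6: v3 <- min((tid - v1), v2)    {0,1,2,3,4,5,6,7,8,9,10,11,12,13,14,15,16,17,18,19,20,21,22,23,24,25,26,27,28,29,30,31}

Answer: 7 steps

v1: 0,1,2,3,4,5,6,7,8,9,10,11,12,13,14,15,16,17,18,19,20,21,22,23,24,25,26,27,28,29,30,31
v2: 0,-2,-2,0,4,10,18,28,40,54,70,88,108,130,154,180,208,238,270,304,340,378,418,460,504,550,598,648,700,754,810,868
v3: 0,-2,-2,0,0,0,0,0,0,0,0,0,0,0,0,0,0,0,0,0,0,0,0,0,0,0,0,0,0,0,0,0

steps = 7; useful = 161; efficiency = 161/224 = 23/32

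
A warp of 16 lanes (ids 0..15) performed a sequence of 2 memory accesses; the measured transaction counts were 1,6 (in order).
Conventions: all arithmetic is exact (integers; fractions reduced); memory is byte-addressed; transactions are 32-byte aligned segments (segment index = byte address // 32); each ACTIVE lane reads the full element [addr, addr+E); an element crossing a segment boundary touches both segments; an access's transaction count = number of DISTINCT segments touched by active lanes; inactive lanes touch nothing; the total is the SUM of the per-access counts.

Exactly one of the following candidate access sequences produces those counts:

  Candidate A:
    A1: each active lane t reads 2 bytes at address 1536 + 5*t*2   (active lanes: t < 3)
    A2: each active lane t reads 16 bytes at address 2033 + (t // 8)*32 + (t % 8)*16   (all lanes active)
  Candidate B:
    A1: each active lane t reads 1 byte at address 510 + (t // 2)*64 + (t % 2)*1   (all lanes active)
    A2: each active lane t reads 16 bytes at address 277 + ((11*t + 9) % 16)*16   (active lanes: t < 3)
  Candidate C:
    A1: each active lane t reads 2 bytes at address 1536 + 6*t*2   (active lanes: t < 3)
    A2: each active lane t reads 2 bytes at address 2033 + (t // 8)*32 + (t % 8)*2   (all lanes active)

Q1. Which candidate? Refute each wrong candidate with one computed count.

B: A1 gives 8 transactions, not 1
C: A2 gives 3 transactions, not 6
A: all counts match (1,6)

Answer: A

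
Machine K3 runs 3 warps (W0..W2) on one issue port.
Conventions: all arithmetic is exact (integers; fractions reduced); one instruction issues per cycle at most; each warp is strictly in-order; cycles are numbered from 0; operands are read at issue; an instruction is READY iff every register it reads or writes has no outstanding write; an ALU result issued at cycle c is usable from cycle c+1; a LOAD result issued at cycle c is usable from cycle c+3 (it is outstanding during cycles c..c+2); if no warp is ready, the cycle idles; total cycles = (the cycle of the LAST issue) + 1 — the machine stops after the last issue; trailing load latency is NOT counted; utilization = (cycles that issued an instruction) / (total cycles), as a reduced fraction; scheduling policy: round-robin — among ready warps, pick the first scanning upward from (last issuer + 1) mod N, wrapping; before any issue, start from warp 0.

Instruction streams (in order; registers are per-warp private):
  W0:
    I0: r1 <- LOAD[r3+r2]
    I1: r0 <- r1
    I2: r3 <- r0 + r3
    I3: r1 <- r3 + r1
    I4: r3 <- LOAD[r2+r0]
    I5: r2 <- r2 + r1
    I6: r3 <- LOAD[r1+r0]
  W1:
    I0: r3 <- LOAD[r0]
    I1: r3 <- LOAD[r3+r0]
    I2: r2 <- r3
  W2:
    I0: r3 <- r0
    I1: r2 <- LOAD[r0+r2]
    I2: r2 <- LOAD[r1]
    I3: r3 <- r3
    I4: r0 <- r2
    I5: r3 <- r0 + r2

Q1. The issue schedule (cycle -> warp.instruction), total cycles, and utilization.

cycle 0: W0.I0
cycle 1: W1.I0
cycle 2: W2.I0
cycle 3: W0.I1
cycle 4: W1.I1
cycle 5: W2.I1
cycle 6: W0.I2
cycle 7: W1.I2
cycle 8: W2.I2
cycle 9: W0.I3
cycle 10: W2.I3
cycle 11: W0.I4
cycle 12: W2.I4
cycle 13: W0.I5
cycle 14: W2.I5
cycle 15: W0.I6

Answer: 16 cycles, utilization 1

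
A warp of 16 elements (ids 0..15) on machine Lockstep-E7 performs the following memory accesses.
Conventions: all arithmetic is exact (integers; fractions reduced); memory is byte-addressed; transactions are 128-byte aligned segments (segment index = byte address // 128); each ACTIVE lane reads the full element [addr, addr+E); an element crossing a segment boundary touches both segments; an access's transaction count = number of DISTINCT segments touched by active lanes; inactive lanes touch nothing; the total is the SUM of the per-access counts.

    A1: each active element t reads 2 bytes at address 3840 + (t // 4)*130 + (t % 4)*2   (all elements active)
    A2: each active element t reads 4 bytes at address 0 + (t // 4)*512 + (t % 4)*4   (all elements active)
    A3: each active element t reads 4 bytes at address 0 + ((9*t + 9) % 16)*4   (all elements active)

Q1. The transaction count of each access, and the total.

A1: 4 transactions
A2: 4 transactions
A3: 1 transaction

Answer: 4,4,1; total 9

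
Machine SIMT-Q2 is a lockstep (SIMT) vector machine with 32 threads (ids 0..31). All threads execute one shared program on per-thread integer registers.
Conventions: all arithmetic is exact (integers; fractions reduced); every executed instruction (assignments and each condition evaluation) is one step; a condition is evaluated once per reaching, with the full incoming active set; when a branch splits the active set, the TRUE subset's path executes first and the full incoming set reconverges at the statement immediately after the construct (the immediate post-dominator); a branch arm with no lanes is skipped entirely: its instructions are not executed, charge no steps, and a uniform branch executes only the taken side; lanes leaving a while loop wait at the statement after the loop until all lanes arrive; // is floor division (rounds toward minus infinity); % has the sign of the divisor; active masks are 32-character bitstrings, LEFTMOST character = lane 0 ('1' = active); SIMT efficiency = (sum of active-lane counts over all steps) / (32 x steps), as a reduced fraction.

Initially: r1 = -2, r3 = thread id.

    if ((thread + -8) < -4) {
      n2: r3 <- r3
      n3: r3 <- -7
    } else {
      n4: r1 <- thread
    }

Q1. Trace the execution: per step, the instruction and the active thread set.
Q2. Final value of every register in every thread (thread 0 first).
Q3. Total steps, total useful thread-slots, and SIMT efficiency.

step 0: eval ((thread + -8) < -4)    11111111111111111111111111111111
step 1: r3 <- r3                     11110000000000000000000000000000
step 2: r3 <- -7                     11110000000000000000000000000000
step 3: r1 <- thread                 00001111111111111111111111111111

Answer: 4 steps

r1: -2,-2,-2,-2,4,5,6,7,8,9,10,11,12,13,14,15,16,17,18,19,20,21,22,23,24,25,26,27,28,29,30,31
r3: -7,-7,-7,-7,4,5,6,7,8,9,10,11,12,13,14,15,16,17,18,19,20,21,22,23,24,25,26,27,28,29,30,31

steps = 4; useful = 68; efficiency = 68/128 = 17/32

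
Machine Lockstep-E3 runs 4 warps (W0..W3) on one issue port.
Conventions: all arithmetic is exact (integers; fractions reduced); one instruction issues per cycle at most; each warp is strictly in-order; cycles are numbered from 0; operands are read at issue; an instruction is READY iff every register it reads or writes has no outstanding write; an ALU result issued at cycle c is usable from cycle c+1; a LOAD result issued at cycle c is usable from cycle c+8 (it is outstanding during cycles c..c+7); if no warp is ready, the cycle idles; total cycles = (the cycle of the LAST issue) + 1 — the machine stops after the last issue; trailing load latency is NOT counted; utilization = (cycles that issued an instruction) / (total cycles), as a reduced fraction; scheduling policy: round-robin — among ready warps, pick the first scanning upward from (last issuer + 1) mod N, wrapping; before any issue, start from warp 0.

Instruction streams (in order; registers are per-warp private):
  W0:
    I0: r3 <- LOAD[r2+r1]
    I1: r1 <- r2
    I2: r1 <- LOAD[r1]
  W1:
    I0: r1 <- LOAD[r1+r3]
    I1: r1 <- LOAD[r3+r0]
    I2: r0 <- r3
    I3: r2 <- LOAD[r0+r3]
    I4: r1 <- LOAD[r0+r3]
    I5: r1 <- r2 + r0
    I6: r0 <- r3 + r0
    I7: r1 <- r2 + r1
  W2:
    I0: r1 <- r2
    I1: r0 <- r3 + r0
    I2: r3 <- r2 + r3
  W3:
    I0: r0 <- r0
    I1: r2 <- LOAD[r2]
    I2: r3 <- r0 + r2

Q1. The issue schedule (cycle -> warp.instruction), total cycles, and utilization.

cycle 0: W0.I0
cycle 1: W1.I0
cycle 2: W2.I0
cycle 3: W3.I0
cycle 4: W0.I1
cycle 5: W2.I1
cycle 6: W3.I1
cycle 7: W0.I2
cycle 8: W2.I2
cycle 9: W1.I1
cycle 10: W1.I2
cycle 11: W1.I3
cycle 12: idle
cycle 13: idle
cycle 14: W3.I2
cycle 15: idle
cycle 16: idle
cycle 17: W1.I4
cycle 18: idle
cycle 19: idle
cycle 20: idle
cycle 21: idle
cycle 22: idle
cycle 23: idle
cycle 24: idle
cycle 25: W1.I5
cycle 26: W1.I6
cycle 27: W1.I7

Answer: 28 cycles, utilization 17/28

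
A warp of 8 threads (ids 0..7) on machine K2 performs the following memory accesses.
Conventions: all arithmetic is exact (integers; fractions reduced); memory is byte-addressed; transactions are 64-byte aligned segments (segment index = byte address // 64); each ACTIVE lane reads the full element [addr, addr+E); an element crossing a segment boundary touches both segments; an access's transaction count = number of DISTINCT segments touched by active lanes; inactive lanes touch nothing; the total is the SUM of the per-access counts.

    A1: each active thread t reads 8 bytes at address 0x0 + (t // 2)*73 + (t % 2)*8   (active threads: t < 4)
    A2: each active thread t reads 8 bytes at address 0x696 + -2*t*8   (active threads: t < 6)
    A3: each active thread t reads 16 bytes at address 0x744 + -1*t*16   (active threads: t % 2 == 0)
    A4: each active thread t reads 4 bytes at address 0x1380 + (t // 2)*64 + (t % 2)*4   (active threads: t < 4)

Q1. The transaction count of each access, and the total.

A1: 2 transactions
A2: 2 transactions
A3: 3 transactions
A4: 2 transactions

Answer: 2,2,3,2; total 9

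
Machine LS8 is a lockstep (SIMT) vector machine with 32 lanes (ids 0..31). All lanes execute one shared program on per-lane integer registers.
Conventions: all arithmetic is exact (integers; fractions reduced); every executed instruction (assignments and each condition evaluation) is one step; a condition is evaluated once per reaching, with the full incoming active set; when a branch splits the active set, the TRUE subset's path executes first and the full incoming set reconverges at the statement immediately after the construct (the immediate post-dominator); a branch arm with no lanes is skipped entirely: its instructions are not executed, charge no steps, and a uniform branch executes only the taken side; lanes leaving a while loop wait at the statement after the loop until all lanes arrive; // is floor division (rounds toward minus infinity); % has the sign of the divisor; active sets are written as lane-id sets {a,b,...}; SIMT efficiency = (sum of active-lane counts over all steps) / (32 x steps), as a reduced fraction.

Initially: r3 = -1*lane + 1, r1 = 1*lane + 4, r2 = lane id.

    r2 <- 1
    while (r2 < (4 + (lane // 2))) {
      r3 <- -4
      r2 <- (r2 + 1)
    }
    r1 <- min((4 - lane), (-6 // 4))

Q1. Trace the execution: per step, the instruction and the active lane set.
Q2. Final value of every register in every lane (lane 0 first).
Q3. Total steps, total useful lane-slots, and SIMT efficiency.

step 0: r2 <- 1                      {0,1,2,3,4,5,6,7,8,9,10,11,12,13,14,15,16,17,18,19,20,21,22,23,24,25,26,27,28,29,30,31}
step 1: eval (r2 < (4 + (lane // 2))) {0,1,2,3,4,5,6,7,8,9,10,11,12,13,14,15,16,17,18,19,20,21,22,23,24,25,26,27,28,29,30,31}
step 2: r3 <- -4                     {0,1,2,3,4,5,6,7,8,9,10,11,12,13,14,15,16,17,18,19,20,21,22,23,24,25,26,27,28,29,30,31}
step 3: r2 <- (r2 + 1)               {0,1,2,3,4,5,6,7,8,9,10,11,12,13,14,15,16,17,18,19,20,21,22,23,24,25,26,27,28,29,30,31}
step 4: eval (r2 < (4 + (lane // 2))) {0,1,2,3,4,5,6,7,8,9,10,11,12,13,14,15,16,17,18,19,20,21,22,23,24,25,26,27,28,29,30,31}
step 5: r3 <- -4                     {0,1,2,3,4,5,6,7,8,9,10,11,12,13,14,15,16,17,18,19,20,21,22,23,24,25,26,27,28,29,30,31}
step 6: r2 <- (r2 + 1)               {0,1,2,3,4,5,6,7,8,9,10,11,12,13,14,15,16,17,18,19,20,21,22,23,24,25,26,27,28,29,30,31}
step 7: eval (r2 < (4 + (lane // 2))) {0,1,2,3,4,5,6,7,8,9,10,11,12,13,14,15,16,17,18,19,20,21,22,23,24,25,26,27,28,29,30,31}
step 8: r3 <- -4                     {0,1,2,3,4,5,6,7,8,9,10,11,12,13,14,15,16,17,18,19,20,21,22,23,24,25,26,27,28,29,30,31}
step 9: r2 <- (r2 + 1)               {0,1,2,3,4,5,6,7,8,9,10,11,12,13,14,15,16,17,18,19,20,21,22,23,24,25,26,27,28,29,30,31}
step 10: eval (r2 < (4 + (lane // 2))) {0,1,2,3,4,5,6,7,8,9,10,11,12,13,14,15,16,17,18,19,20,21,22,23,24,25,26,27,28,29,30,31}
step 11: r3 <- -4                     {2,3,4,5,6,7,8,9,10,11,12,13,14,15,16,17,18,19,20,21,22,23,24,25,26,27,28,29,30,31}
step 12: r2 <- (r2 + 1)               {2,3,4,5,6,7,8,9,10,11,12,13,14,15,16,17,18,19,20,21,22,23,24,25,26,27,28,29,30,31}
step 13: eval (r2 < (4 + (lane // 2))) {2,3,4,5,6,7,8,9,10,11,12,13,14,15,16,17,18,19,20,21,22,23,24,25,26,27,28,29,30,31}
step 14: r3 <- -4                     {4,5,6,7,8,9,10,11,12,13,14,15,16,17,18,19,20,21,22,23,24,25,26,27,28,29,30,31}
step 15: r2 <- (r2 + 1)               {4,5,6,7,8,9,10,11,12,13,14,15,16,17,18,19,20,21,22,23,24,25,26,27,28,29,30,31}
step 16: eval (r2 < (4 + (lane // 2))) {4,5,6,7,8,9,10,11,12,13,14,15,16,17,18,19,20,21,22,23,24,25,26,27,28,29,30,31}
step 17: r3 <- -4                     {6,7,8,9,10,11,12,13,14,15,16,17,18,19,20,21,22,23,24,25,26,27,28,29,30,31}
step 18: r2 <- (r2 + 1)               {6,7,8,9,10,11,12,13,14,15,16,17,18,19,20,21,22,23,24,25,26,27,28,29,30,31}
step 19: eval (r2 < (4 + (lane // 2))) {6,7,8,9,10,11,12,13,14,15,16,17,18,19,20,21,22,23,24,25,26,27,28,29,30,31}
step 20: r3 <- -4                     {8,9,10,11,12,13,14,15,16,17,18,19,20,21,22,23,24,25,26,27,28,29,30,31}
step 21: r2 <- (r2 + 1)               {8,9,10,11,12,13,14,15,16,17,18,19,20,21,22,23,24,25,26,27,28,29,30,31}
step 22: eval (r2 < (4 + (lane // 2))) {8,9,10,11,12,13,14,15,16,17,18,19,20,21,22,23,24,25,26,27,28,29,30,31}
step 23: r3 <- -4                     {10,11,12,13,14,15,16,17,18,19,20,21,22,23,24,25,26,27,28,29,30,31}
step 24: r2 <- (r2 + 1)               {10,11,12,13,14,15,16,17,18,19,20,21,22,23,24,25,26,27,28,29,30,31}
step 25: eval (r2 < (4 + (lane // 2))) {10,11,12,13,14,15,16,17,18,19,20,21,22,23,24,25,26,27,28,29,30,31}
step 26: r3 <- -4                     {12,13,14,15,16,17,18,19,20,21,22,23,24,25,26,27,28,29,30,31}
step 27: r2 <- (r2 + 1)               {12,13,14,15,16,17,18,19,20,21,22,23,24,25,26,27,28,29,30,31}
step 28: eval (r2 < (4 + (lane // 2))) {12,13,14,15,16,17,18,19,20,21,22,23,24,25,26,27,28,29,30,31}
step 29: r3 <- -4                     {14,15,16,17,18,19,20,21,22,23,24,25,26,27,28,29,30,31}
step 30: r2 <- (r2 + 1)               {14,15,16,17,18,19,20,21,22,23,24,25,26,27,28,29,30,31}
step 31: eval (r2 < (4 + (lane // 2))) {14,15,16,17,18,19,20,21,22,23,24,25,26,27,28,29,30,31}
step 32: r3 <- -4                     {16,17,18,19,20,21,22,23,24,25,26,27,28,29,30,31}
step 33: r2 <- (r2 + 1)               {16,17,18,19,20,21,22,23,24,25,26,27,28,29,30,31}
step 34: eval (r2 < (4 + (lane // 2))) {16,17,18,19,20,21,22,23,24,25,26,27,28,29,30,31}
step 35: r3 <- -4                     {18,19,20,21,22,23,24,25,26,27,28,29,30,31}
step 36: r2 <- (r2 + 1)               {18,19,20,21,22,23,24,25,26,27,28,29,30,31}
step 37: eval (r2 < (4 + (lane // 2))) {18,19,20,21,22,23,24,25,26,27,28,29,30,31}
step 38: r3 <- -4                     {20,21,22,23,24,25,26,27,28,29,30,31}
step 39: r2 <- (r2 + 1)               {20,21,22,23,24,25,26,27,28,29,30,31}
step 40: eval (r2 < (4 + (lane // 2))) {20,21,22,23,24,25,26,27,28,29,30,31}
step 41: r3 <- -4                     {22,23,24,25,26,27,28,29,30,31}
step 42: r2 <- (r2 + 1)               {22,23,24,25,26,27,28,29,30,31}
step 43: eval (r2 < (4 + (lane // 2))) {22,23,24,25,26,27,28,29,30,31}
step 44: r3 <- -4                     {24,25,26,27,28,29,30,31}
step 45: r2 <- (r2 + 1)               {24,25,26,27,28,29,30,31}
step 46: eval (r2 < (4 + (lane // 2))) {24,25,26,27,28,29,30,31}
step 47: r3 <- -4                     {26,27,28,29,30,31}
step 48: r2 <- (r2 + 1)               {26,27,28,29,30,31}
step 49: eval (r2 < (4 + (lane // 2))) {26,27,28,29,30,31}
step 50: r3 <- -4                     {28,29,30,31}
step 51: r2 <- (r2 + 1)               {28,29,30,31}
step 52: eval (r2 < (4 + (lane // 2))) {28,29,30,31}
step 53: r3 <- -4                     {30,31}
step 54: r2 <- (r2 + 1)               {30,31}
step 55: eval (r2 < (4 + (lane // 2))) {30,31}
step 56: r1 <- min((4 - lane), (-6 // 4)) {0,1,2,3,4,5,6,7,8,9,10,11,12,13,14,15,16,17,18,19,20,21,22,23,24,25,26,27,28,29,30,31}

Answer: 57 steps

r3: -4,-4,-4,-4,-4,-4,-4,-4,-4,-4,-4,-4,-4,-4,-4,-4,-4,-4,-4,-4,-4,-4,-4,-4,-4,-4,-4,-4,-4,-4,-4,-4
r1: -2,-2,-2,-2,-2,-2,-2,-3,-4,-5,-6,-7,-8,-9,-10,-11,-12,-13,-14,-15,-16,-17,-18,-19,-20,-21,-22,-23,-24,-25,-26,-27
r2: 4,4,5,5,6,6,7,7,8,8,9,9,10,10,11,11,12,12,13,13,14,14,15,15,16,16,17,17,18,18,19,19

steps = 57; useful = 1104; efficiency = 1104/1824 = 23/38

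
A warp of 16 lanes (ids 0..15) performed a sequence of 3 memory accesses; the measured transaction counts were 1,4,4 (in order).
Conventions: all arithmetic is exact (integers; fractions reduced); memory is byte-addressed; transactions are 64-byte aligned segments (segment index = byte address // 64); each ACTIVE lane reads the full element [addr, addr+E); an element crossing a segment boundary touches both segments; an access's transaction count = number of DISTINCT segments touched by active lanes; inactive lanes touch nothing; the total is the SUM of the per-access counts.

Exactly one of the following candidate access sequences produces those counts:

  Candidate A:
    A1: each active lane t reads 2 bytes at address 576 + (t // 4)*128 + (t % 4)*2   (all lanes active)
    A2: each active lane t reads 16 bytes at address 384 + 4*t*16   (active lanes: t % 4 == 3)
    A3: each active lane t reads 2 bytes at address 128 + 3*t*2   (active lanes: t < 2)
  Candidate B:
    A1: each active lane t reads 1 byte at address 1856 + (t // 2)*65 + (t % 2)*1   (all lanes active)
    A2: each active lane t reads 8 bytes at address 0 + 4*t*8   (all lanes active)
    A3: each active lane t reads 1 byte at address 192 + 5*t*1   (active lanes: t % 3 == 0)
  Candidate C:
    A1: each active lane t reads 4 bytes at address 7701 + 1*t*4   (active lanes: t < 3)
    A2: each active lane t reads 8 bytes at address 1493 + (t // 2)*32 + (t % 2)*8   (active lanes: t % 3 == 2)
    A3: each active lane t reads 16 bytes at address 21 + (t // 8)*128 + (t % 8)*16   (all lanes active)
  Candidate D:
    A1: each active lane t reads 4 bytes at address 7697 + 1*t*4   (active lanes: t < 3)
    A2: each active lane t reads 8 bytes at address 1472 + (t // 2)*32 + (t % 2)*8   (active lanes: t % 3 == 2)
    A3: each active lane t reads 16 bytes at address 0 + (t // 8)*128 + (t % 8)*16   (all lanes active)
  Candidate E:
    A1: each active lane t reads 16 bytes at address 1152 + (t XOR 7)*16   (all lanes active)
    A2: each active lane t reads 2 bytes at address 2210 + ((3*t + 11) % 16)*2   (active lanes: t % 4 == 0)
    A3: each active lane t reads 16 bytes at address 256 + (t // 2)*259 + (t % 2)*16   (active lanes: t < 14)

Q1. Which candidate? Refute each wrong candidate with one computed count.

A: A1 gives 4 transactions, not 1
B: A1 gives 8 transactions, not 1
C: A3 gives 5 transactions, not 4
E: A1 gives 4 transactions, not 1
D: all counts match (1,4,4)

Answer: D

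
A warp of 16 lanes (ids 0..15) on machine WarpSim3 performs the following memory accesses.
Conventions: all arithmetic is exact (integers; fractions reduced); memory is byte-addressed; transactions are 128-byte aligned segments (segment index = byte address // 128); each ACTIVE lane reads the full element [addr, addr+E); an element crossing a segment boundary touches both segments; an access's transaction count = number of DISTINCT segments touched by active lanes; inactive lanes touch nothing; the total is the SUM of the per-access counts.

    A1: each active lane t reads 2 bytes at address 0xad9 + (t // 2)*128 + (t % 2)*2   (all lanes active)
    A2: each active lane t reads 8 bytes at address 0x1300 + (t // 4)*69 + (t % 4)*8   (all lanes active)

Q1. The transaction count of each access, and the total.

A1: 8 transactions
A2: 2 transactions

Answer: 8,2; total 10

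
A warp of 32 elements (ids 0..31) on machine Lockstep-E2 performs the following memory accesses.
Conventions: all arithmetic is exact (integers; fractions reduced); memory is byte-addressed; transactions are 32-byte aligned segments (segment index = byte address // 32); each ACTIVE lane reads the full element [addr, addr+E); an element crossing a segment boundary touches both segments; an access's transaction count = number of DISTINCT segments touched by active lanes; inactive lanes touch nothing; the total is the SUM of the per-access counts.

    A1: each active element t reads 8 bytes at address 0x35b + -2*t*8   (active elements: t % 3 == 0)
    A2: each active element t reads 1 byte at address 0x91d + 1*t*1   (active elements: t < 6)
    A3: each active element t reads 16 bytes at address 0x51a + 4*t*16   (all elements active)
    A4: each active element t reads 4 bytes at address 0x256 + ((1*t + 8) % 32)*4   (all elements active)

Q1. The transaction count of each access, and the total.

A1: 17 transactions
A2: 2 transactions
A3: 64 transactions
A4: 5 transactions

Answer: 17,2,64,5; total 88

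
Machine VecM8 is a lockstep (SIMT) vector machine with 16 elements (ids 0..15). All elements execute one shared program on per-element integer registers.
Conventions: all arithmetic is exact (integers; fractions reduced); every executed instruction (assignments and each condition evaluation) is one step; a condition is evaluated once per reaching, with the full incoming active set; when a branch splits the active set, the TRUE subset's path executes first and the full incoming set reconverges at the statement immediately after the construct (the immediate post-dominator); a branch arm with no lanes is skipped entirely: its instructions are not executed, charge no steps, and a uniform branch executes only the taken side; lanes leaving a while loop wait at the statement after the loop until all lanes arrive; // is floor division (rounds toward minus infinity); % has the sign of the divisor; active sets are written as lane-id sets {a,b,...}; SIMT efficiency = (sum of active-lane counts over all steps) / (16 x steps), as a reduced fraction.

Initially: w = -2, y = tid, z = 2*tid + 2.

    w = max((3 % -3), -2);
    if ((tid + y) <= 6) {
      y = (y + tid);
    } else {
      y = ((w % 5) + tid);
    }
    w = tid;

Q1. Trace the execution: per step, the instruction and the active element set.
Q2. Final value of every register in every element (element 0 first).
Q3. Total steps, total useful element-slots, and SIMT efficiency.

step 0: w <- max((3 % -3), -2)       {0,1,2,3,4,5,6,7,8,9,10,11,12,13,14,15}
step 1: eval ((tid + y) <= 6)        {0,1,2,3,4,5,6,7,8,9,10,11,12,13,14,15}
step 2: y <- (y + tid)               {0,1,2,3}
step 3: y <- ((w % 5) + tid)         {4,5,6,7,8,9,10,11,12,13,14,15}
step 4: w <- tid                     {0,1,2,3,4,5,6,7,8,9,10,11,12,13,14,15}

Answer: 5 steps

w: 0,1,2,3,4,5,6,7,8,9,10,11,12,13,14,15
y: 0,2,4,6,4,5,6,7,8,9,10,11,12,13,14,15
z: 2,4,6,8,10,12,14,16,18,20,22,24,26,28,30,32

steps = 5; useful = 64; efficiency = 64/80 = 4/5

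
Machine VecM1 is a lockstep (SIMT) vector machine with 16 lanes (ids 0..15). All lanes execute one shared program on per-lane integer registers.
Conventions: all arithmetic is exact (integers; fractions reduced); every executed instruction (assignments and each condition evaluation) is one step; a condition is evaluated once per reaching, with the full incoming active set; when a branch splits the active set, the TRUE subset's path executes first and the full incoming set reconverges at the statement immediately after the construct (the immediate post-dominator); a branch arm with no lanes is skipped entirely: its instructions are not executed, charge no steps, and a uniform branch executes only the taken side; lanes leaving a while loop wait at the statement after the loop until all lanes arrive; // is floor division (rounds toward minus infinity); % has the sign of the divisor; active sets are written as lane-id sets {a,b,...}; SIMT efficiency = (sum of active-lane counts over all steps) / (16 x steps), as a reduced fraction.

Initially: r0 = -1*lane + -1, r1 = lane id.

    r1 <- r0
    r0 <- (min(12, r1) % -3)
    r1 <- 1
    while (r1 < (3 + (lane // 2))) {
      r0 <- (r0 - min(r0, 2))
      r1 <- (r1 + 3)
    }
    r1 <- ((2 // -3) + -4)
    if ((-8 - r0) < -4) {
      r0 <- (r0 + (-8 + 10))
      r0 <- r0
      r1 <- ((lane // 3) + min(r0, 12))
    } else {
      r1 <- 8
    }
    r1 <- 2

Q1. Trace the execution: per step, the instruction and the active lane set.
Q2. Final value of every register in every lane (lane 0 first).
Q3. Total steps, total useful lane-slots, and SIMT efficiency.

step 0: r1 <- r0                     {0,1,2,3,4,5,6,7,8,9,10,11,12,13,14,15}
step 1: r0 <- (min(12, r1) % -3)     {0,1,2,3,4,5,6,7,8,9,10,11,12,13,14,15}
step 2: r1 <- 1                      {0,1,2,3,4,5,6,7,8,9,10,11,12,13,14,15}
step 3: eval (r1 < (3 + (lane // 2))) {0,1,2,3,4,5,6,7,8,9,10,11,12,13,14,15}
step 4: r0 <- (r0 - min(r0, 2))      {0,1,2,3,4,5,6,7,8,9,10,11,12,13,14,15}
step 5: r1 <- (r1 + 3)               {0,1,2,3,4,5,6,7,8,9,10,11,12,13,14,15}
step 6: eval (r1 < (3 + (lane // 2))) {0,1,2,3,4,5,6,7,8,9,10,11,12,13,14,15}
step 7: r0 <- (r0 - min(r0, 2))      {4,5,6,7,8,9,10,11,12,13,14,15}
step 8: r1 <- (r1 + 3)               {4,5,6,7,8,9,10,11,12,13,14,15}
step 9: eval (r1 < (3 + (lane // 2))) {4,5,6,7,8,9,10,11,12,13,14,15}
step 10: r0 <- (r0 - min(r0, 2))      {10,11,12,13,14,15}
step 11: r1 <- (r1 + 3)               {10,11,12,13,14,15}
step 12: eval (r1 < (3 + (lane // 2))) {10,11,12,13,14,15}
step 13: r1 <- ((2 // -3) + -4)       {0,1,2,3,4,5,6,7,8,9,10,11,12,13,14,15}
step 14: eval ((-8 - r0) < -4)        {0,1,2,3,4,5,6,7,8,9,10,11,12,13,14,15}
step 15: r0 <- (r0 + (-8 + 10))       {0,1,2,3,4,5,6,7,8,9,10,11,12,13,14,15}
step 16: r0 <- r0                     {0,1,2,3,4,5,6,7,8,9,10,11,12,13,14,15}
step 17: r1 <- ((lane // 3) + min(r0, 12)) {0,1,2,3,4,5,6,7,8,9,10,11,12,13,14,15}
step 18: r1 <- 2                      {0,1,2,3,4,5,6,7,8,9,10,11,12,13,14,15}

Answer: 19 steps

r0: 2,2,2,2,2,2,2,2,2,2,2,2,2,2,2,2
r1: 2,2,2,2,2,2,2,2,2,2,2,2,2,2,2,2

steps = 19; useful = 262; efficiency = 262/304 = 131/152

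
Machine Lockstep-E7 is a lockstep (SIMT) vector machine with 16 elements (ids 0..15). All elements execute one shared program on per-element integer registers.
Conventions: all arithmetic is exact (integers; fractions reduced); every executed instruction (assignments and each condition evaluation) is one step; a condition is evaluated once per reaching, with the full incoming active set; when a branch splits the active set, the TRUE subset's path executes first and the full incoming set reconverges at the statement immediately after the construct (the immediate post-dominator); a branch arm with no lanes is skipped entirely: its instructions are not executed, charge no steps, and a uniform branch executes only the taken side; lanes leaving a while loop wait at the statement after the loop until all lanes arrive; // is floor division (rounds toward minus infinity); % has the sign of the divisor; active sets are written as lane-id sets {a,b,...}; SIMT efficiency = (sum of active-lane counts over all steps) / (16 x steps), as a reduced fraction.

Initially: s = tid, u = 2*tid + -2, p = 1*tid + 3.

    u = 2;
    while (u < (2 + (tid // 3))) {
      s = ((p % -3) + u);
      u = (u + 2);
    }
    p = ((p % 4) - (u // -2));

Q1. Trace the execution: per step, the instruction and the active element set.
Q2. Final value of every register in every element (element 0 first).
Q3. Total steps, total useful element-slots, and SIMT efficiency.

step 0: u <- 2                       {0,1,2,3,4,5,6,7,8,9,10,11,12,13,14,15}
step 1: eval (u < (2 + (tid // 3)))  {0,1,2,3,4,5,6,7,8,9,10,11,12,13,14,15}
step 2: s <- ((p % -3) + u)          {3,4,5,6,7,8,9,10,11,12,13,14,15}
step 3: u <- (u + 2)                 {3,4,5,6,7,8,9,10,11,12,13,14,15}
step 4: eval (u < (2 + (tid // 3)))  {3,4,5,6,7,8,9,10,11,12,13,14,15}
step 5: s <- ((p % -3) + u)          {9,10,11,12,13,14,15}
step 6: u <- (u + 2)                 {9,10,11,12,13,14,15}
step 7: eval (u < (2 + (tid // 3)))  {9,10,11,12,13,14,15}
step 8: s <- ((p % -3) + u)          {15}
step 9: u <- (u + 2)                 {15}
step 10: eval (u < (2 + (tid // 3)))  {15}
step 11: p <- ((p % 4) - (u // -2))   {0,1,2,3,4,5,6,7,8,9,10,11,12,13,14,15}

Answer: 12 steps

s: 0,1,2,2,0,1,2,0,1,4,2,3,4,2,3,6
u: 2,2,2,4,4,4,4,4,4,6,6,6,6,6,6,8
p: 4,1,2,4,5,2,3,4,5,3,4,5,6,3,4,6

steps = 12; useful = 111; efficiency = 111/192 = 37/64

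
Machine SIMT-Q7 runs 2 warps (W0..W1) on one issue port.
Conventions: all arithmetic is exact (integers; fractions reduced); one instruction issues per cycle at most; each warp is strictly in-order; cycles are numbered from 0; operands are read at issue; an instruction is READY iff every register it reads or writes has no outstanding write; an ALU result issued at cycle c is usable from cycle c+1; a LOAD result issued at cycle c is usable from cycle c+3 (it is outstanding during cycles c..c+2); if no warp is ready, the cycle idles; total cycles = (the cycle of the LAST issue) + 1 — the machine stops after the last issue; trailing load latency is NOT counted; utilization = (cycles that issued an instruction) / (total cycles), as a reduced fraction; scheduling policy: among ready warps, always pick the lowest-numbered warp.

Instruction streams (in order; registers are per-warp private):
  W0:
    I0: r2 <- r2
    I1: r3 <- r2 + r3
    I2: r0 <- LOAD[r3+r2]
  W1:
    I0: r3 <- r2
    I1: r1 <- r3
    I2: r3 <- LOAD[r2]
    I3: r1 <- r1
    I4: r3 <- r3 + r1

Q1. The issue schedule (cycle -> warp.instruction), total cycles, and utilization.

cycle 0: W0.I0
cycle 1: W0.I1
cycle 2: W0.I2
cycle 3: W1.I0
cycle 4: W1.I1
cycle 5: W1.I2
cycle 6: W1.I3
cycle 7: idle
cycle 8: W1.I4

Answer: 9 cycles, utilization 8/9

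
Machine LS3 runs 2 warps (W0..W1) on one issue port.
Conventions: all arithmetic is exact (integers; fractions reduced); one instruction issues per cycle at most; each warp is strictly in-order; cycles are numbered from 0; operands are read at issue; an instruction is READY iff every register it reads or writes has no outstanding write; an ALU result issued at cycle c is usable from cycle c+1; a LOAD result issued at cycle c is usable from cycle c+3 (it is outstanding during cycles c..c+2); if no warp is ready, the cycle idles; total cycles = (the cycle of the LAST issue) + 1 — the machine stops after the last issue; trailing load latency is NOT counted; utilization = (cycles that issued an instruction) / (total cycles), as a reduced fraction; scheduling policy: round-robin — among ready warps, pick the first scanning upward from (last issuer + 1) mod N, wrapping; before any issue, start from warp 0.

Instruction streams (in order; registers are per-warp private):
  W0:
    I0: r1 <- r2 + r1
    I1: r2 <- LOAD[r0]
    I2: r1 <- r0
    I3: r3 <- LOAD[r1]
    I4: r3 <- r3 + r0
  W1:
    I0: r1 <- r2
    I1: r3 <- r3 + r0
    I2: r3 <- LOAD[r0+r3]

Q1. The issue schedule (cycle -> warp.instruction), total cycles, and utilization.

cycle 0: W0.I0
cycle 1: W1.I0
cycle 2: W0.I1
cycle 3: W1.I1
cycle 4: W0.I2
cycle 5: W1.I2
cycle 6: W0.I3
cycle 7: idle
cycle 8: idle
cycle 9: W0.I4

Answer: 10 cycles, utilization 4/5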